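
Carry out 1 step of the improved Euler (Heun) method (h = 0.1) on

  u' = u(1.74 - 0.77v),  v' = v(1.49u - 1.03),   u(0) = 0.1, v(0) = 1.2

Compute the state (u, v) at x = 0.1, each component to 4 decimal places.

Heun on (u,v): k1 = f(x_n, state_n); k2 = f(x_n + h, state_n + h·k1); state_{n+1} = state_n + (h/2)·(k1 + k2).
0.000000: (0.100000, 1.200000)
  k1 = (0.081600, -1.057200)
  predictor → (0.108160, 1.094280)
  k2 = (0.097063, -0.950756)
  → (0.108933, 1.099602)
(u(0.1), v(0.1)) ≈ (0.1089, 1.0996)

0.1089, 1.0996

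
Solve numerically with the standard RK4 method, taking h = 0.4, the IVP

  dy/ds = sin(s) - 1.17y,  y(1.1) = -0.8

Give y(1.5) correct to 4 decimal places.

-0.1942

RK4: k1 = f(s_n, y_n); k2 = f(s_n + h/2, y_n + (h/2)·k1); k3 = f(s_n + h/2, y_n + (h/2)·k2); k4 = f(s_n + h, y_n + h·k3); y_{n+1} = y_n + (h/6)·(k1 + 2k2 + 2k3 + k4).
s=1.100000, y=-0.800000:
  k1 = f(1.100000, -0.800000) = 1.827207
  k2 = f(1.300000, -0.434559) = 1.471992
  k3 = f(1.300000, -0.505602) = 1.555112
  k4 = f(1.500000, -0.177955) = 1.205703
  y ← -0.800000 + (0.4/6)·(k1 + 2k2 + 2k3 + k4) = -0.194192
y(1.5) ≈ -0.1942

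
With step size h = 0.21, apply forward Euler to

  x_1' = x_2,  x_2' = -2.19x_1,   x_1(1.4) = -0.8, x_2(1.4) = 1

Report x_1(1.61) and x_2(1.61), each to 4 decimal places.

Euler on (x_1,x_2): x_1_{n+1} = x_1_n + h·x_1', x_2_{n+1} = x_2_n + h·x_2'.
1.400000: (-0.800000, 1.000000); f=(1.000000, 1.752000) → (-0.590000, 1.367920)
(x_1(1.61), x_2(1.61)) ≈ (-0.5900, 1.3679)

-0.5900, 1.3679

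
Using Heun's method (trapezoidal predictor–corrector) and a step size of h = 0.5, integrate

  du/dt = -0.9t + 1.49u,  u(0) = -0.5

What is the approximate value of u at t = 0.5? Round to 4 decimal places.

-1.1238

Heun: k1 = f(t_n, u_n); k2 = f(t_n + h, u_n + h·k1); u_{n+1} = u_n + (h/2)·(k1 + k2).
t=0.000000, u=-0.500000:
  k1 = f(0.000000, -0.500000) = -0.745000
  k2 = f(0.500000, -0.872500) = -1.750025
  u ← -0.500000 + (0.5/2)·(-0.745000 + (-1.750025)) = -1.123756
u(0.5) ≈ -1.1238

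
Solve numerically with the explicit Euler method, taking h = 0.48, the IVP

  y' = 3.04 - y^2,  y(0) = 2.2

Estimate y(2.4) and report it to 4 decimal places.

1.6790

Euler: y_{n+1} = y_n + h·f(t_n, y_n).
t=0.000000, y=2.200000: f=-1.800000 → y ← 2.200000 + 0.48·(-1.800000) = 1.336000
t=0.480000, y=1.336000: f=1.255104 → y ← 1.336000 + 0.48·1.255104 = 1.938450
t=0.960000, y=1.938450: f=-0.717588 → y ← 1.938450 + 0.48·(-0.717588) = 1.594008
t=1.440000, y=1.594008: f=0.499140 → y ← 1.594008 + 0.48·0.499140 = 1.833595
t=1.920000, y=1.833595: f=-0.322069 → y ← 1.833595 + 0.48·(-0.322069) = 1.679001
y(2.4) ≈ 1.6790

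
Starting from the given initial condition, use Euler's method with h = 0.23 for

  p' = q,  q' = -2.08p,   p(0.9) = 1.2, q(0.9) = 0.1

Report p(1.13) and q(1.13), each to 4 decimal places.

1.2230, -0.4741

Euler on (p,q): p_{n+1} = p_n + h·p', q_{n+1} = q_n + h·q'.
0.900000: (1.200000, 0.100000); f=(0.100000, -2.496000) → (1.223000, -0.474080)
(p(1.13), q(1.13)) ≈ (1.2230, -0.4741)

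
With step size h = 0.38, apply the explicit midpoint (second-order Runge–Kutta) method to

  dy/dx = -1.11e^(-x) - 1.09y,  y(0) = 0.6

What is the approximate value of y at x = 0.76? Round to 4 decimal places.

-0.0838

Midpoint: k1 = f(x_n, y_n); k2 = f(x_n + h/2, y_n + (h/2)·k1); y_{n+1} = y_n + h·k2.
x=0.000000, y=0.600000:
  k1 = f(0.000000, 0.600000) = -1.764000
  k2 = f(0.190000, 0.264840) = -1.206600
  y ← 0.600000 + 0.38·(-1.206600) = 0.141492
x=0.380000, y=0.141492:
  k1 = f(0.380000, 0.141492) = -0.913312
  k2 = f(0.570000, -0.032037) = -0.592812
  y ← 0.141492 + 0.38·(-0.592812) = -0.083777
y(0.76) ≈ -0.0838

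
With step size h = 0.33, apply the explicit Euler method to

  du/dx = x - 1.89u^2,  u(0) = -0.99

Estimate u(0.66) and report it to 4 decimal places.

-3.0916

Euler: u_{n+1} = u_n + h·f(x_n, u_n).
x=0.000000, u=-0.990000: f=-1.852389 → u ← -0.990000 + 0.33·(-1.852389) = -1.601288
x=0.330000, u=-1.601288: f=-4.516195 → u ← -1.601288 + 0.33·(-4.516195) = -3.091633
u(0.66) ≈ -3.0916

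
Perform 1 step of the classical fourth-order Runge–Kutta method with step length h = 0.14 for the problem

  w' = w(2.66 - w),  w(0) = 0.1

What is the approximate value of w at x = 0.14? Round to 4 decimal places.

RK4: k1 = f(x_n, w_n); k2 = f(x_n + h/2, w_n + (h/2)·k1); k3 = f(x_n + h/2, w_n + (h/2)·k2); k4 = f(x_n + h, w_n + h·k3); w_{n+1} = w_n + (h/6)·(k1 + 2k2 + 2k3 + k4).
x=0.000000, w=0.100000:
  k1 = f(0.000000, 0.100000) = 0.256000
  k2 = f(0.070000, 0.117920) = 0.299762
  k3 = f(0.070000, 0.120983) = 0.307179
  k4 = f(0.140000, 0.143005) = 0.359943
  w ← 0.100000 + (0.14/6)·(k1 + 2k2 + 2k3 + k4) = 0.142696
w(0.14) ≈ 0.1427

0.1427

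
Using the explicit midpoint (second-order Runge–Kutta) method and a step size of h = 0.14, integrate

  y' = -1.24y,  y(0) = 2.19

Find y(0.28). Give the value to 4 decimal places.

1.5507

Midpoint: k1 = f(t_n, y_n); k2 = f(t_n + h/2, y_n + (h/2)·k1); y_{n+1} = y_n + h·k2.
t=0.000000, y=2.190000:
  k1 = f(0.000000, 2.190000) = -2.715600
  k2 = f(0.070000, 1.999908) = -2.479886
  y ← 2.190000 + 0.14·(-2.479886) = 1.842816
t=0.140000, y=1.842816:
  k1 = f(0.140000, 1.842816) = -2.285092
  k2 = f(0.210000, 1.682860) = -2.086746
  y ← 1.842816 + 0.14·(-2.086746) = 1.550672
y(0.28) ≈ 1.5507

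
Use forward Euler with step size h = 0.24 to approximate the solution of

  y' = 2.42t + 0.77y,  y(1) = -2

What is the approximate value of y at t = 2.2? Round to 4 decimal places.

1.2015

Euler: y_{n+1} = y_n + h·f(t_n, y_n).
t=1.000000, y=-2.000000: f=0.880000 → y ← -2.000000 + 0.24·0.880000 = -1.788800
t=1.240000, y=-1.788800: f=1.623424 → y ← -1.788800 + 0.24·1.623424 = -1.399178
t=1.480000, y=-1.399178: f=2.504233 → y ← -1.399178 + 0.24·2.504233 = -0.798162
t=1.720000, y=-0.798162: f=3.547815 → y ← -0.798162 + 0.24·3.547815 = 0.053313
t=1.960000, y=0.053313: f=4.784251 → y ← 0.053313 + 0.24·4.784251 = 1.201533
y(2.2) ≈ 1.2015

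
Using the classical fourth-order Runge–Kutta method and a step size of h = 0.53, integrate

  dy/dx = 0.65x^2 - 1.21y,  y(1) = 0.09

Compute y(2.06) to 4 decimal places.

1.1041

RK4: k1 = f(x_n, y_n); k2 = f(x_n + h/2, y_n + (h/2)·k1); k3 = f(x_n + h/2, y_n + (h/2)·k2); k4 = f(x_n + h, y_n + h·k3); y_{n+1} = y_n + (h/6)·(k1 + 2k2 + 2k3 + k4).
x=1.000000, y=0.090000:
  k1 = f(1.000000, 0.090000) = 0.541100
  k2 = f(1.265000, 0.233392) = 0.757743
  k3 = f(1.265000, 0.290802) = 0.688276
  k4 = f(1.530000, 0.454786) = 0.971294
  y ← 0.090000 + (0.53/6)·(k1 + 2k2 + 2k3 + k4) = 0.479058
x=1.530000, y=0.479058:
  k1 = f(1.530000, 0.479058) = 0.941925
  k2 = f(1.795000, 0.728668) = 1.212628
  k3 = f(1.795000, 0.800404) = 1.125827
  k4 = f(2.060000, 1.075746) = 1.456687
  y ← 0.479058 + (0.53/6)·(k1 + 2k2 + 2k3 + k4) = 1.104062
y(2.06) ≈ 1.1041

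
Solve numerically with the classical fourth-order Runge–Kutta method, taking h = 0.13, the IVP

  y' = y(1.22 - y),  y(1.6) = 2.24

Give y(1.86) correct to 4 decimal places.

1.8252

RK4: k1 = f(x_n, y_n); k2 = f(x_n + h/2, y_n + (h/2)·k1); k3 = f(x_n + h/2, y_n + (h/2)·k2); k4 = f(x_n + h, y_n + h·k3); y_{n+1} = y_n + (h/6)·(k1 + 2k2 + 2k3 + k4).
x=1.600000, y=2.240000:
  k1 = f(1.600000, 2.240000) = -2.284800
  k2 = f(1.665000, 2.091488) = -1.822707
  k3 = f(1.665000, 2.121524) = -1.912605
  k4 = f(1.730000, 1.991361) = -1.536059
  y ← 2.240000 + (0.13/6)·(k1 + 2k2 + 2k3 + k4) = 1.995351
x=1.730000, y=1.995351:
  k1 = f(1.730000, 1.995351) = -1.547098
  k2 = f(1.795000, 1.894790) = -1.278585
  k3 = f(1.795000, 1.912243) = -1.323737
  k4 = f(1.860000, 1.823265) = -1.099913
  y ← 1.995351 + (0.13/6)·(k1 + 2k2 + 2k3 + k4) = 1.825232
y(1.86) ≈ 1.8252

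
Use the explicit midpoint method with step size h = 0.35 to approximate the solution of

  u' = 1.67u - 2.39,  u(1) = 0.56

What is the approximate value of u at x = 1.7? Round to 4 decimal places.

Midpoint: k1 = f(x_n, u_n); k2 = f(x_n + h/2, u_n + (h/2)·k1); u_{n+1} = u_n + h·k2.
x=1.000000, u=0.560000:
  k1 = f(1.000000, 0.560000) = -1.454800
  k2 = f(1.175000, 0.305410) = -1.879965
  u ← 0.560000 + 0.35·(-1.879965) = -0.097988
x=1.350000, u=-0.097988:
  k1 = f(1.350000, -0.097988) = -2.553640
  k2 = f(1.525000, -0.544875) = -3.299941
  u ← -0.097988 + 0.35·(-3.299941) = -1.252967
u(1.7) ≈ -1.2530

-1.2530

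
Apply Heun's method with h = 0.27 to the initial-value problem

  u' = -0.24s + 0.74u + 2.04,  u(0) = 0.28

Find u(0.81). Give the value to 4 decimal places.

2.6599

Heun: k1 = f(s_n, u_n); k2 = f(s_n + h, u_n + h·k1); u_{n+1} = u_n + (h/2)·(k1 + k2).
s=0.000000, u=0.280000:
  k1 = f(0.000000, 0.280000) = 2.247200
  k2 = f(0.270000, 0.886744) = 2.631391
  u ← 0.280000 + (0.27/2)·(2.247200 + 2.631391) = 0.938610
s=0.270000, u=0.938610:
  k1 = f(0.270000, 0.938610) = 2.669771
  k2 = f(0.540000, 1.659448) = 3.138391
  u ← 0.938610 + (0.27/2)·(2.669771 + 3.138391) = 1.722712
s=0.540000, u=1.722712:
  k1 = f(0.540000, 1.722712) = 3.185207
  k2 = f(0.810000, 2.582717) = 3.756811
  u ← 1.722712 + (0.27/2)·(3.185207 + 3.756811) = 2.659884
u(0.81) ≈ 2.6599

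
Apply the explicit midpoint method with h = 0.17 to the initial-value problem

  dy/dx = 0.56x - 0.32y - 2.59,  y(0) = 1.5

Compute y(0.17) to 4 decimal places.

1.0004

Midpoint: k1 = f(x_n, y_n); k2 = f(x_n + h/2, y_n + (h/2)·k1); y_{n+1} = y_n + h·k2.
x=0.000000, y=1.500000:
  k1 = f(0.000000, 1.500000) = -3.070000
  k2 = f(0.085000, 1.239050) = -2.938896
  y ← 1.500000 + 0.17·(-2.938896) = 1.000388
y(0.17) ≈ 1.0004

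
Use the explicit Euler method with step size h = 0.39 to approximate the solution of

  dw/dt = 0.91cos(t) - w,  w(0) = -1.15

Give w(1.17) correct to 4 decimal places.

0.3236

Euler: w_{n+1} = w_n + h·f(t_n, w_n).
t=0.000000, w=-1.150000: f=2.060000 → w ← -1.150000 + 0.39·2.060000 = -0.346600
t=0.390000, w=-0.346600: f=1.188267 → w ← -0.346600 + 0.39·1.188267 = 0.116824
t=0.780000, w=0.116824: f=0.530107 → w ← 0.116824 + 0.39·0.530107 = 0.323566
w(1.17) ≈ 0.3236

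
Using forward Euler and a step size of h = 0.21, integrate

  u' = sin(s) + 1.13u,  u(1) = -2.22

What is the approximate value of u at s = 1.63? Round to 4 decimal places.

-3.4839

Euler: u_{n+1} = u_n + h·f(s_n, u_n).
s=1.000000, u=-2.220000: f=-1.667129 → u ← -2.220000 + 0.21·(-1.667129) = -2.570097
s=1.210000, u=-2.570097: f=-1.968594 → u ← -2.570097 + 0.21·(-1.968594) = -2.983502
s=1.420000, u=-2.983502: f=-2.382705 → u ← -2.983502 + 0.21·(-2.382705) = -3.483870
u(1.63) ≈ -3.4839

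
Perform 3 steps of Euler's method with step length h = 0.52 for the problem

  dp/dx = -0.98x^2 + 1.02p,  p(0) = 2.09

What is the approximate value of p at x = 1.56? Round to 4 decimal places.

Euler: p_{n+1} = p_n + h·f(x_n, p_n).
x=0.000000, p=2.090000: f=2.131800 → p ← 2.090000 + 0.52·2.131800 = 3.198536
x=0.520000, p=3.198536: f=2.997515 → p ← 3.198536 + 0.52·2.997515 = 4.757244
x=1.040000, p=4.757244: f=3.792421 → p ← 4.757244 + 0.52·3.792421 = 6.729302
p(1.56) ≈ 6.7293

6.7293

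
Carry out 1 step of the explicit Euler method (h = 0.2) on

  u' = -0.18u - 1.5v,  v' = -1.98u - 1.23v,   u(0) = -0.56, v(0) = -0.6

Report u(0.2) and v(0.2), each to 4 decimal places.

-0.3598, -0.2306

Euler on (u,v): u_{n+1} = u_n + h·u', v_{n+1} = v_n + h·v'.
0.000000: (-0.560000, -0.600000); f=(1.000800, 1.846800) → (-0.359840, -0.230640)
(u(0.2), v(0.2)) ≈ (-0.3598, -0.2306)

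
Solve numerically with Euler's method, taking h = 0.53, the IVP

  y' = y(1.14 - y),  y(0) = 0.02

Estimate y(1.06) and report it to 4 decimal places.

0.0506

Euler: y_{n+1} = y_n + h·f(x_n, y_n).
x=0.000000, y=0.020000: f=0.022400 → y ← 0.020000 + 0.53·0.022400 = 0.031872
x=0.530000, y=0.031872: f=0.035318 → y ← 0.031872 + 0.53·0.035318 = 0.050591
y(1.06) ≈ 0.0506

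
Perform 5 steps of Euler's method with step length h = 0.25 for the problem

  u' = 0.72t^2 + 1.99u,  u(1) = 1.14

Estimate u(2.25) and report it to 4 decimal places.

12.8884

Euler: u_{n+1} = u_n + h·f(t_n, u_n).
t=1.000000, u=1.140000: f=2.988600 → u ← 1.140000 + 0.25·2.988600 = 1.887150
t=1.250000, u=1.887150: f=4.880428 → u ← 1.887150 + 0.25·4.880428 = 3.107257
t=1.500000, u=3.107257: f=7.803442 → u ← 3.107257 + 0.25·7.803442 = 5.058118
t=1.750000, u=5.058118: f=12.270654 → u ← 5.058118 + 0.25·12.270654 = 8.125781
t=2.000000, u=8.125781: f=19.050304 → u ← 8.125781 + 0.25·19.050304 = 12.888357
u(2.25) ≈ 12.8884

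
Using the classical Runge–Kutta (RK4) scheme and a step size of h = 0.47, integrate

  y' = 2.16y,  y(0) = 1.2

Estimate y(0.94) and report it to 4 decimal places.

9.0694

RK4: k1 = f(s_n, y_n); k2 = f(s_n + h/2, y_n + (h/2)·k1); k3 = f(s_n + h/2, y_n + (h/2)·k2); k4 = f(s_n + h, y_n + h·k3); y_{n+1} = y_n + (h/6)·(k1 + 2k2 + 2k3 + k4).
s=0.000000, y=1.200000:
  k1 = f(0.000000, 1.200000) = 2.592000
  k2 = f(0.235000, 1.809120) = 3.907699
  k3 = f(0.235000, 2.118309) = 4.575548
  k4 = f(0.470000, 3.350508) = 7.237096
  y ← 1.200000 + (0.47/6)·(k1 + 2k2 + 2k3 + k4) = 3.298988
s=0.470000, y=3.298988:
  k1 = f(0.470000, 3.298988) = 7.125814
  k2 = f(0.705000, 4.973554) = 10.742877
  k3 = f(0.705000, 5.823564) = 12.578898
  k4 = f(0.940000, 9.211070) = 19.895912
  y ← 3.298988 + (0.47/6)·(k1 + 2k2 + 2k3 + k4) = 9.069435
y(0.94) ≈ 9.0694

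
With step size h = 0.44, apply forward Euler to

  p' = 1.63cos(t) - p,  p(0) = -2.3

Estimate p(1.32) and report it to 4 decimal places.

Euler: p_{n+1} = p_n + h·f(t_n, p_n).
t=0.000000, p=-2.300000: f=3.930000 → p ← -2.300000 + 0.44·3.930000 = -0.570800
t=0.440000, p=-0.570800: f=2.045545 → p ← -0.570800 + 0.44·2.045545 = 0.329240
t=0.880000, p=0.329240: f=0.709316 → p ← 0.329240 + 0.44·0.709316 = 0.641339
p(1.32) ≈ 0.6413

0.6413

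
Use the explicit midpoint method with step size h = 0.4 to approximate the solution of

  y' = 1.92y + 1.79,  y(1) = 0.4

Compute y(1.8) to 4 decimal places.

Midpoint: k1 = f(t_n, y_n); k2 = f(t_n + h/2, y_n + (h/2)·k1); y_{n+1} = y_n + h·k2.
t=1.000000, y=0.400000:
  k1 = f(1.000000, 0.400000) = 2.558000
  k2 = f(1.200000, 0.911600) = 3.540272
  y ← 0.400000 + 0.4·3.540272 = 1.816109
t=1.400000, y=1.816109:
  k1 = f(1.400000, 1.816109) = 5.276929
  k2 = f(1.600000, 2.871495) = 7.303270
  y ← 1.816109 + 0.4·7.303270 = 4.737417
y(1.8) ≈ 4.7374

4.7374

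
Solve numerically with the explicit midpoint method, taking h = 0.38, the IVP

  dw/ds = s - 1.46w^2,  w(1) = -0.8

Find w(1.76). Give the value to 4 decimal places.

-0.2708

Midpoint: k1 = f(s_n, w_n); k2 = f(s_n + h/2, w_n + (h/2)·k1); w_{n+1} = w_n + h·k2.
s=1.000000, w=-0.800000:
  k1 = f(1.000000, -0.800000) = 0.065600
  k2 = f(1.190000, -0.787536) = 0.284489
  w ← -0.800000 + 0.38·0.284489 = -0.691894
s=1.380000, w=-0.691894:
  k1 = f(1.380000, -0.691894) = 0.681072
  k2 = f(1.570000, -0.562490) = 1.108063
  w ← -0.691894 + 0.38·1.108063 = -0.270830
w(1.76) ≈ -0.2708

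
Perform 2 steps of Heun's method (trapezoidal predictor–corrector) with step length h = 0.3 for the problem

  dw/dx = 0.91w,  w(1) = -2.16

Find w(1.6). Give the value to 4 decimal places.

Heun: k1 = f(x_n, w_n); k2 = f(x_n + h, w_n + h·k1); w_{n+1} = w_n + (h/2)·(k1 + k2).
x=1.000000, w=-2.160000:
  k1 = f(1.000000, -2.160000) = -1.965600
  k2 = f(1.300000, -2.749680) = -2.502209
  w ← -2.160000 + (0.3/2)·(-1.965600 + (-2.502209)) = -2.830171
x=1.300000, w=-2.830171:
  k1 = f(1.300000, -2.830171) = -2.575456
  k2 = f(1.600000, -3.602808) = -3.278555
  w ← -2.830171 + (0.3/2)·(-2.575456 + (-3.278555)) = -3.708273
w(1.6) ≈ -3.7083

-3.7083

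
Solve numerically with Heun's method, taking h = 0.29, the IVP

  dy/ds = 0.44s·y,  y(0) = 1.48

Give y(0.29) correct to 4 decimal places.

1.5074

Heun: k1 = f(s_n, y_n); k2 = f(s_n + h, y_n + h·k1); y_{n+1} = y_n + (h/2)·(k1 + k2).
s=0.000000, y=1.480000:
  k1 = f(0.000000, 1.480000) = 0.000000
  k2 = f(0.290000, 1.480000) = 0.188848
  y ← 1.480000 + (0.29/2)·(0.000000 + 0.188848) = 1.507383
y(0.29) ≈ 1.5074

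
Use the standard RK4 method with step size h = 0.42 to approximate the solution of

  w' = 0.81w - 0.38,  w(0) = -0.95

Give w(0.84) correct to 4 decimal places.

-2.3330

RK4: k1 = f(x_n, w_n); k2 = f(x_n + h/2, w_n + (h/2)·k1); k3 = f(x_n + h/2, w_n + (h/2)·k2); k4 = f(x_n + h, w_n + h·k3); w_{n+1} = w_n + (h/6)·(k1 + 2k2 + 2k3 + k4).
x=0.000000, w=-0.950000:
  k1 = f(0.000000, -0.950000) = -1.149500
  k2 = f(0.210000, -1.191395) = -1.345030
  k3 = f(0.210000, -1.232456) = -1.378290
  k4 = f(0.420000, -1.528882) = -1.618394
  w ← -0.950000 + (0.42/6)·(k1 + 2k2 + 2k3 + k4) = -1.525017
x=0.420000, w=-1.525017:
  k1 = f(0.420000, -1.525017) = -1.615264
  k2 = f(0.630000, -1.864223) = -1.890020
  k3 = f(0.630000, -1.921922) = -1.936757
  k4 = f(0.840000, -2.338455) = -2.274149
  w ← -1.525017 + (0.42/6)·(k1 + 2k2 + 2k3 + k4) = -2.333025
w(0.84) ≈ -2.3330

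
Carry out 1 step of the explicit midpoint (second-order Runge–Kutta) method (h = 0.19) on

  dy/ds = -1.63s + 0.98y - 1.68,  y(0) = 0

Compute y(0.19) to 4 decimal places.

-0.3783

Midpoint: k1 = f(s_n, y_n); k2 = f(s_n + h/2, y_n + (h/2)·k1); y_{n+1} = y_n + h·k2.
s=0.000000, y=0.000000:
  k1 = f(0.000000, 0.000000) = -1.680000
  k2 = f(0.095000, -0.159600) = -1.991258
  y ← 0.000000 + 0.19·(-1.991258) = -0.378339
y(0.19) ≈ -0.3783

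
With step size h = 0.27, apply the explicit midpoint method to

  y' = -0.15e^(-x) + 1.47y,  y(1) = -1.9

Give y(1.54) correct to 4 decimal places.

Midpoint: k1 = f(x_n, y_n); k2 = f(x_n + h/2, y_n + (h/2)·k1); y_{n+1} = y_n + h·k2.
x=1.000000, y=-1.900000:
  k1 = f(1.000000, -1.900000) = -2.848182
  k2 = f(1.135000, -2.284505) = -3.406435
  y ← -1.900000 + 0.27·(-3.406435) = -2.819737
x=1.270000, y=-2.819737:
  k1 = f(1.270000, -2.819737) = -4.187139
  k2 = f(1.405000, -3.385001) = -5.012757
  y ← -2.819737 + 0.27·(-5.012757) = -4.173182
y(1.54) ≈ -4.1732

-4.1732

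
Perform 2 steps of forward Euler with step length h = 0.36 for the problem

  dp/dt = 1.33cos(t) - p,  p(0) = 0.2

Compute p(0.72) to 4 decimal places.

0.8365

Euler: p_{n+1} = p_n + h·f(t_n, p_n).
t=0.000000, p=0.200000: f=1.130000 → p ← 0.200000 + 0.36·1.130000 = 0.606800
t=0.360000, p=0.606800: f=0.637943 → p ← 0.606800 + 0.36·0.637943 = 0.836459
p(0.72) ≈ 0.8365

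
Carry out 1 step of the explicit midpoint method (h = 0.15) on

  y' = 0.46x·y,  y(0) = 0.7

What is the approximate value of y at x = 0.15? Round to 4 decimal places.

Midpoint: k1 = f(x_n, y_n); k2 = f(x_n + h/2, y_n + (h/2)·k1); y_{n+1} = y_n + h·k2.
x=0.000000, y=0.700000:
  k1 = f(0.000000, 0.700000) = 0.000000
  k2 = f(0.075000, 0.700000) = 0.024150
  y ← 0.700000 + 0.15·0.024150 = 0.703622
y(0.15) ≈ 0.7036

0.7036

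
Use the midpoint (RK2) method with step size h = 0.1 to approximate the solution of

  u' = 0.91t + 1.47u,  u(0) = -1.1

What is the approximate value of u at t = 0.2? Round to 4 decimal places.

Midpoint: k1 = f(t_n, u_n); k2 = f(t_n + h/2, u_n + (h/2)·k1); u_{n+1} = u_n + h·k2.
t=0.000000, u=-1.100000:
  k1 = f(0.000000, -1.100000) = -1.617000
  k2 = f(0.050000, -1.180850) = -1.690350
  u ← -1.100000 + 0.1·(-1.690350) = -1.269035
t=0.100000, u=-1.269035:
  k1 = f(0.100000, -1.269035) = -1.774481
  k2 = f(0.150000, -1.357759) = -1.859406
  u ← -1.269035 + 0.1·(-1.859406) = -1.454976
u(0.2) ≈ -1.4550

-1.4550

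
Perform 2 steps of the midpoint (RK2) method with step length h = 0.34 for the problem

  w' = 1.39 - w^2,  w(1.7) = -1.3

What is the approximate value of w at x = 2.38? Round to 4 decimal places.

-1.8114

Midpoint: k1 = f(x_n, w_n); k2 = f(x_n + h/2, w_n + (h/2)·k1); w_{n+1} = w_n + h·k2.
x=1.700000, w=-1.300000:
  k1 = f(1.700000, -1.300000) = -0.300000
  k2 = f(1.870000, -1.351000) = -0.435201
  w ← -1.300000 + 0.34·(-0.435201) = -1.447968
x=2.040000, w=-1.447968:
  k1 = f(2.040000, -1.447968) = -0.706612
  k2 = f(2.210000, -1.568092) = -1.068914
  w ← -1.447968 + 0.34·(-1.068914) = -1.811399
w(2.38) ≈ -1.8114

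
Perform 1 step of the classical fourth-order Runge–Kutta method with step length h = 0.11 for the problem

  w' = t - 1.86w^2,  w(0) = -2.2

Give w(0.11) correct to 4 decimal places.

-3.9793

RK4: k1 = f(t_n, w_n); k2 = f(t_n + h/2, w_n + (h/2)·k1); k3 = f(t_n + h/2, w_n + (h/2)·k2); k4 = f(t_n + h, w_n + h·k3); w_{n+1} = w_n + (h/6)·(k1 + 2k2 + 2k3 + k4).
t=0.000000, w=-2.200000:
  k1 = f(0.000000, -2.200000) = -9.002400
  k2 = f(0.055000, -2.695132) = -13.455550
  k3 = f(0.055000, -2.940055) = -16.022700
  k4 = f(0.110000, -3.962497) = -29.094572
  w ← -2.200000 + (0.11/6)·(k1 + 2k2 + 2k3 + k4) = -3.979314
w(0.11) ≈ -3.9793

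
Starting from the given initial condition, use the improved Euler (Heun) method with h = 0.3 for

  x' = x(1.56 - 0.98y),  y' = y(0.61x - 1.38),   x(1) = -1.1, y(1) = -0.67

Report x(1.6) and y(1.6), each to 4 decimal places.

-3.2913, -0.1845

Heun on (x,y): k1 = f(t_n, state_n); k2 = f(t_n + h, state_n + h·k1); state_{n+1} = state_n + (h/2)·(k1 + k2).
1.000000: (-1.100000, -0.670000)
  k1 = (-2.438260, 1.374170)
  predictor → (-1.831478, -0.257749)
  k2 = (-3.319726, 0.643651)
  → (-1.963698, -0.367327)
1.300000: (-1.963698, -0.367327)
  k1 = (-3.770261, 0.946916)
  predictor → (-3.094776, -0.083252)
  k2 = (-5.080345, 0.272053)
  → (-3.291289, -0.184482)
(x(1.6), y(1.6)) ≈ (-3.2913, -0.1845)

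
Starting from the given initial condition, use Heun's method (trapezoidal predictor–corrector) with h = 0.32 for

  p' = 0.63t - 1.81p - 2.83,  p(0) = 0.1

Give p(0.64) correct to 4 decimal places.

-0.8903

Heun: k1 = f(t_n, p_n); k2 = f(t_n + h, p_n + h·k1); p_{n+1} = p_n + (h/2)·(k1 + k2).
t=0.000000, p=0.100000:
  k1 = f(0.000000, 0.100000) = -3.011000
  k2 = f(0.320000, -0.863520) = -1.065429
  p ← 0.100000 + (0.32/2)·(-3.011000 + (-1.065429)) = -0.552229
t=0.320000, p=-0.552229:
  k1 = f(0.320000, -0.552229) = -1.628866
  k2 = f(0.640000, -1.073466) = -0.483827
  p ← -0.552229 + (0.32/2)·(-1.628866 + (-0.483827)) = -0.890260
p(0.64) ≈ -0.8903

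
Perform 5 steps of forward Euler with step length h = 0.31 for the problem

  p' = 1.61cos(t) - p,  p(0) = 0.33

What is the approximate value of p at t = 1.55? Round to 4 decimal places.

Euler: p_{n+1} = p_n + h·f(t_n, p_n).
t=0.000000, p=0.330000: f=1.280000 → p ← 0.330000 + 0.31·1.280000 = 0.726800
t=0.310000, p=0.726800: f=0.806457 → p ← 0.726800 + 0.31·0.806457 = 0.976802
t=0.620000, p=0.976802: f=0.333543 → p ← 0.976802 + 0.31·0.333543 = 1.080200
t=0.930000, p=1.080200: f=-0.117687 → p ← 1.080200 + 0.31·(-0.117687) = 1.043717
t=1.240000, p=1.043717: f=-0.520795 → p ← 1.043717 + 0.31·(-0.520795) = 0.882270
p(1.55) ≈ 0.8823

0.8823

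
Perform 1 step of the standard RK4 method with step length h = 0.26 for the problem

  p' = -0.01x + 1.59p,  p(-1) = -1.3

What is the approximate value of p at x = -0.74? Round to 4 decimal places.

-1.9626

RK4: k1 = f(x_n, p_n); k2 = f(x_n + h/2, p_n + (h/2)·k1); k3 = f(x_n + h/2, p_n + (h/2)·k2); k4 = f(x_n + h, p_n + h·k3); p_{n+1} = p_n + (h/6)·(k1 + 2k2 + 2k3 + k4).
x=-1.000000, p=-1.300000:
  k1 = f(-1.000000, -1.300000) = -2.057000
  k2 = f(-0.870000, -1.567410) = -2.483482
  k3 = f(-0.870000, -1.622853) = -2.571636
  k4 = f(-0.740000, -1.968625) = -3.122714
  p ← -1.300000 + (0.26/6)·(k1 + 2k2 + 2k3 + k4) = -1.962564
p(-0.74) ≈ -1.9626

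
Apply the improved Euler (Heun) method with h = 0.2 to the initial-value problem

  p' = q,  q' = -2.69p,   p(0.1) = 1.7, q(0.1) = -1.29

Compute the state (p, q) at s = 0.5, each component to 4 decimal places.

0.8508, -2.7469

Heun on (p,q): k1 = f(s_n, state_n); k2 = f(s_n + h, state_n + h·k1); state_{n+1} = state_n + (h/2)·(k1 + k2).
0.100000: (1.700000, -1.290000)
  k1 = (-1.290000, -4.573000)
  predictor → (1.442000, -2.204600)
  k2 = (-2.204600, -3.878980)
  → (1.350540, -2.135198)
0.300000: (1.350540, -2.135198)
  k1 = (-2.135198, -3.632953)
  predictor → (0.923500, -2.861789)
  k2 = (-2.861789, -2.484216)
  → (0.850841, -2.746915)
(p(0.5), q(0.5)) ≈ (0.8508, -2.7469)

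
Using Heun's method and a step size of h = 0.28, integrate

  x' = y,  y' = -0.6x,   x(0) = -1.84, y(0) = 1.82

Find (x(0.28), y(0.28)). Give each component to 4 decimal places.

Heun on (x,y): k1 = f(t_n, state_n); k2 = f(t_n + h, state_n + h·k1); state_{n+1} = state_n + (h/2)·(k1 + k2).
0.000000: (-1.840000, 1.820000)
  k1 = (1.820000, 1.104000)
  predictor → (-1.330400, 2.129120)
  k2 = (2.129120, 0.798240)
  → (-1.287123, 2.086314)
(x(0.28), y(0.28)) ≈ (-1.2871, 2.0863)

-1.2871, 2.0863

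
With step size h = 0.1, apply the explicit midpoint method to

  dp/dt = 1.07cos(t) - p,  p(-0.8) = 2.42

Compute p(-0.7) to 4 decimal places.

2.2647

Midpoint: k1 = f(t_n, p_n); k2 = f(t_n + h/2, p_n + (h/2)·k1); p_{n+1} = p_n + h·k2.
t=-0.800000, p=2.420000:
  k1 = f(-0.800000, 2.420000) = -1.674524
  k2 = f(-0.750000, 2.336274) = -1.553367
  p ← 2.420000 + 0.1·(-1.553367) = 2.264663
p(-0.7) ≈ 2.2647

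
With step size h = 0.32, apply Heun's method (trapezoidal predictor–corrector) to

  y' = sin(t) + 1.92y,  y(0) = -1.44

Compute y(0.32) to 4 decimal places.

-2.5462

Heun: k1 = f(t_n, y_n); k2 = f(t_n + h, y_n + h·k1); y_{n+1} = y_n + (h/2)·(k1 + k2).
t=0.000000, y=-1.440000:
  k1 = f(0.000000, -1.440000) = -2.764800
  k2 = f(0.320000, -2.324736) = -4.148927
  y ← -1.440000 + (0.32/2)·(-2.764800 + (-4.148927)) = -2.546196
y(0.32) ≈ -2.5462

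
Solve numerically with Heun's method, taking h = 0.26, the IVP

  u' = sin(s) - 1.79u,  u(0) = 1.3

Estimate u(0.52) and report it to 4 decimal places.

Heun: k1 = f(s_n, u_n); k2 = f(s_n + h, u_n + h·k1); u_{n+1} = u_n + (h/2)·(k1 + k2).
s=0.000000, u=1.300000:
  k1 = f(0.000000, 1.300000) = -2.327000
  k2 = f(0.260000, 0.694980) = -0.986934
  u ← 1.300000 + (0.26/2)·(-2.327000 + (-0.986934)) = 0.869189
s=0.260000, u=0.869189:
  k1 = f(0.260000, 0.869189) = -1.298767
  k2 = f(0.520000, 0.531509) = -0.454521
  u ← 0.869189 + (0.26/2)·(-1.298767 + (-0.454521)) = 0.641261
u(0.52) ≈ 0.6413

0.6413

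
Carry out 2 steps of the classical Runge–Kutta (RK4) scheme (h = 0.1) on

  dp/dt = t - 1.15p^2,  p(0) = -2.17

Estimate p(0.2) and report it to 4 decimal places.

-4.2933

RK4: k1 = f(t_n, p_n); k2 = f(t_n + h/2, p_n + (h/2)·k1); k3 = f(t_n + h/2, p_n + (h/2)·k2); k4 = f(t_n + h, p_n + h·k3); p_{n+1} = p_n + (h/6)·(k1 + 2k2 + 2k3 + k4).
t=0.000000, p=-2.170000:
  k1 = f(0.000000, -2.170000) = -5.415235
  k2 = f(0.050000, -2.440762) = -6.800916
  k3 = f(0.050000, -2.510046) = -7.195379
  k4 = f(0.100000, -2.889538) = -9.501844
  p ← -2.170000 + (0.1/6)·(k1 + 2k2 + 2k3 + k4) = -2.885161
t=0.100000, p=-2.885161:
  k1 = f(0.100000, -2.885161) = -9.472778
  k2 = f(0.150000, -3.358800) = -12.823768
  k3 = f(0.150000, -3.526350) = -14.150412
  k4 = f(0.200000, -4.300202) = -21.065502
  p ← -2.885161 + (0.1/6)·(k1 + 2k2 + 2k3 + k4) = -4.293272
p(0.2) ≈ -4.2933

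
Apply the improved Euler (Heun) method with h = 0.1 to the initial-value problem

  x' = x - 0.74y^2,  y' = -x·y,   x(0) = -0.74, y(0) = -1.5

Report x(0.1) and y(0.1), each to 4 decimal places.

Heun on (x,y): k1 = f(t_n, state_n); k2 = f(t_n + h, state_n + h·k1); state_{n+1} = state_n + (h/2)·(k1 + k2).
0.000000: (-0.740000, -1.500000)
  k1 = (-2.405000, -1.110000)
  predictor → (-0.980500, -1.611000)
  k2 = (-2.901038, -1.579585)
  → (-1.005302, -1.634479)
(x(0.1), y(0.1)) ≈ (-1.0053, -1.6345)

-1.0053, -1.6345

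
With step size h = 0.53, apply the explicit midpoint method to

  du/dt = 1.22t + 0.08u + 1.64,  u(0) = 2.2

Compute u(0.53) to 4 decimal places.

3.3542

Midpoint: k1 = f(t_n, u_n); k2 = f(t_n + h/2, u_n + (h/2)·k1); u_{n+1} = u_n + h·k2.
t=0.000000, u=2.200000:
  k1 = f(0.000000, 2.200000) = 1.816000
  k2 = f(0.265000, 2.681240) = 2.177799
  u ← 2.200000 + 0.53·2.177799 = 3.354234
u(0.53) ≈ 3.3542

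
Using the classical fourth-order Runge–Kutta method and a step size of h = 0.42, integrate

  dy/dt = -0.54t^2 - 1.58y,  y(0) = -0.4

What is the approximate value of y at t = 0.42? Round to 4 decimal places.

RK4: k1 = f(t_n, y_n); k2 = f(t_n + h/2, y_n + (h/2)·k1); k3 = f(t_n + h/2, y_n + (h/2)·k2); k4 = f(t_n + h, y_n + h·k3); y_{n+1} = y_n + (h/6)·(k1 + 2k2 + 2k3 + k4).
t=0.000000, y=-0.400000:
  k1 = f(0.000000, -0.400000) = 0.632000
  k2 = f(0.210000, -0.267280) = 0.398488
  k3 = f(0.210000, -0.316317) = 0.475968
  k4 = f(0.420000, -0.200094) = 0.220892
  y ← -0.400000 + (0.42/6)·(k1 + 2k2 + 2k3 + k4) = -0.217874
y(0.42) ≈ -0.2179

-0.2179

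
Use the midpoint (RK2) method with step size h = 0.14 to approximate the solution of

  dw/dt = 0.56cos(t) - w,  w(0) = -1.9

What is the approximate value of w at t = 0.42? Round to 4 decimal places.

-1.0649

Midpoint: k1 = f(t_n, w_n); k2 = f(t_n + h/2, w_n + (h/2)·k1); w_{n+1} = w_n + h·k2.
t=0.000000, w=-1.900000:
  k1 = f(0.000000, -1.900000) = 2.460000
  k2 = f(0.070000, -1.727800) = 2.286429
  w ← -1.900000 + 0.14·2.286429 = -1.579900
t=0.140000, w=-1.579900:
  k1 = f(0.140000, -1.579900) = 2.134421
  k2 = f(0.210000, -1.430491) = 1.978188
  w ← -1.579900 + 0.14·1.978188 = -1.302954
t=0.280000, w=-1.302954:
  k1 = f(0.280000, -1.302954) = 1.841145
  k2 = f(0.350000, -1.174074) = 1.700122
  w ← -1.302954 + 0.14·1.700122 = -1.064937
w(0.42) ≈ -1.0649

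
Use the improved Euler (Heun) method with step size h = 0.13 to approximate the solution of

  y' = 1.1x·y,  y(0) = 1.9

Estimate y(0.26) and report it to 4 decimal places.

1.9718

Heun: k1 = f(x_n, y_n); k2 = f(x_n + h, y_n + h·k1); y_{n+1} = y_n + (h/2)·(k1 + k2).
x=0.000000, y=1.900000:
  k1 = f(0.000000, 1.900000) = 0.000000
  k2 = f(0.130000, 1.900000) = 0.271700
  y ← 1.900000 + (0.13/2)·(0.000000 + 0.271700) = 1.917660
x=0.130000, y=1.917660:
  k1 = f(0.130000, 1.917660) = 0.274225
  k2 = f(0.260000, 1.953310) = 0.558647
  y ← 1.917660 + (0.13/2)·(0.274225 + 0.558647) = 1.971797
y(0.26) ≈ 1.9718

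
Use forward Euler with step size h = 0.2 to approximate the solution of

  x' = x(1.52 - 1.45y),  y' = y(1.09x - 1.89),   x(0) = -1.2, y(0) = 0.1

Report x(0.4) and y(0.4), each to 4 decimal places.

-1.9791, 0.0104

Euler on (x,y): x_{n+1} = x_n + h·x', y_{n+1} = y_n + h·y'.
0.000000: (-1.200000, 0.100000); f=(-1.650000, -0.319800) → (-1.530000, 0.036040)
0.200000: (-1.530000, 0.036040); f=(-2.245645, -0.128220) → (-1.979129, 0.010396)
(x(0.4), y(0.4)) ≈ (-1.9791, 0.0104)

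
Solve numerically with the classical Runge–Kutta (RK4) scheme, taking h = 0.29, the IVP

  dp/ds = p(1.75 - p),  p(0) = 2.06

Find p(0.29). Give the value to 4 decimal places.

1.9245

RK4: k1 = f(s_n, p_n); k2 = f(s_n + h/2, p_n + (h/2)·k1); k3 = f(s_n + h/2, p_n + (h/2)·k2); k4 = f(s_n + h, p_n + h·k3); p_{n+1} = p_n + (h/6)·(k1 + 2k2 + 2k3 + k4).
s=0.000000, p=2.060000:
  k1 = f(0.000000, 2.060000) = -0.638600
  k2 = f(0.145000, 1.967403) = -0.427719
  k3 = f(0.145000, 1.997981) = -0.495461
  k4 = f(0.290000, 1.916316) = -0.318715
  p ← 2.060000 + (0.29/6)·(k1 + 2k2 + 2k3 + k4) = 1.924489
p(0.29) ≈ 1.9245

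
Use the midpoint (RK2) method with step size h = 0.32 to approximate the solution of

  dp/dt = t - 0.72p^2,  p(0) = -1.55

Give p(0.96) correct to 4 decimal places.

Midpoint: k1 = f(t_n, p_n); k2 = f(t_n + h/2, p_n + (h/2)·k1); p_{n+1} = p_n + h·k2.
t=0.000000, p=-1.550000:
  k1 = f(0.000000, -1.550000) = -1.729800
  k2 = f(0.160000, -1.826768) = -2.242699
  p ← -1.550000 + 0.32·(-2.242699) = -2.267664
t=0.320000, p=-2.267664:
  k1 = f(0.320000, -2.267664) = -3.382455
  k2 = f(0.480000, -2.808856) = -5.200565
  p ← -2.267664 + 0.32·(-5.200565) = -3.931844
t=0.640000, p=-3.931844:
  k1 = f(0.640000, -3.931844) = -10.490768
  k2 = f(0.800000, -5.610367) = -21.862878
  p ← -3.931844 + 0.32·(-21.862878) = -10.927965
p(0.96) ≈ -10.9280

-10.9280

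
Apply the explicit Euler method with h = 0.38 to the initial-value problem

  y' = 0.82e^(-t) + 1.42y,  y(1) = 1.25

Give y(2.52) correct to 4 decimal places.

Euler: y_{n+1} = y_n + h·f(t_n, y_n).
t=1.000000, y=1.250000: f=2.076661 → y ← 1.250000 + 0.38·2.076661 = 2.039131
t=1.380000, y=2.039131: f=3.101861 → y ← 2.039131 + 0.38·3.101861 = 3.217838
t=1.760000, y=3.217838: f=4.710407 → y ← 3.217838 + 0.38·4.710407 = 5.007793
t=2.140000, y=5.007793: f=7.207543 → y ← 5.007793 + 0.38·7.207543 = 7.746659
y(2.52) ≈ 7.7467

7.7467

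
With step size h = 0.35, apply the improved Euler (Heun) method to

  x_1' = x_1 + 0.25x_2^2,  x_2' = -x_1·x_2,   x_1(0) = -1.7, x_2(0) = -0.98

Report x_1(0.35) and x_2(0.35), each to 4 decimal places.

-2.2355, -1.8763

Heun on (x_1,x_2): k1 = f(x_n, state_n); k2 = f(x_n + h, state_n + h·k1); state_{n+1} = state_n + (h/2)·(k1 + k2).
0.000000: (-1.700000, -0.980000)
  k1 = (-1.459900, -1.666000)
  predictor → (-2.210965, -1.563100)
  k2 = (-1.600145, -3.455959)
  → (-2.235508, -1.876343)
(x_1(0.35), x_2(0.35)) ≈ (-2.2355, -1.8763)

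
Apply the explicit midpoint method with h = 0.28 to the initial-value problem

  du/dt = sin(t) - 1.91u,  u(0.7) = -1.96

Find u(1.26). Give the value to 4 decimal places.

-0.4377

Midpoint: k1 = f(t_n, u_n); k2 = f(t_n + h/2, u_n + (h/2)·k1); u_{n+1} = u_n + h·k2.
t=0.700000, u=-1.960000:
  k1 = f(0.700000, -1.960000) = 4.387818
  k2 = f(0.840000, -1.345706) = 3.314941
  u ← -1.960000 + 0.28·3.314941 = -1.031817
t=0.980000, u=-1.031817:
  k1 = f(0.980000, -1.031817) = 2.801267
  k2 = f(1.120000, -0.639639) = 2.121811
  u ← -1.031817 + 0.28·2.121811 = -0.437709
u(1.26) ≈ -0.4377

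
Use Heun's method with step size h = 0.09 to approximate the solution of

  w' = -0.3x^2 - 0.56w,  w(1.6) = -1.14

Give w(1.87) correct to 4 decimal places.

Heun: k1 = f(x_n, w_n); k2 = f(x_n + h, w_n + h·k1); w_{n+1} = w_n + (h/2)·(k1 + k2).
x=1.600000, w=-1.140000:
  k1 = f(1.600000, -1.140000) = -0.129600
  k2 = f(1.690000, -1.151664) = -0.211898
  w ← -1.140000 + (0.09/2)·(-0.129600 + (-0.211898)) = -1.155367
x=1.690000, w=-1.155367:
  k1 = f(1.690000, -1.155367) = -0.209824
  k2 = f(1.780000, -1.174252) = -0.292939
  w ← -1.155367 + (0.09/2)·(-0.209824 + (-0.292939)) = -1.177992
x=1.780000, w=-1.177992:
  k1 = f(1.780000, -1.177992) = -0.290845
  k2 = f(1.870000, -1.204168) = -0.374736
  w ← -1.177992 + (0.09/2)·(-0.290845 + (-0.374736)) = -1.207943
w(1.87) ≈ -1.2079

-1.2079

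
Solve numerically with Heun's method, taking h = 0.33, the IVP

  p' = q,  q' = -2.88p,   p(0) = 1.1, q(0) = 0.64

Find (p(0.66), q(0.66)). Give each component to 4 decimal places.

Heun on (p,q): k1 = f(t_n, state_n); k2 = f(t_n + h, state_n + h·k1); state_{n+1} = state_n + (h/2)·(k1 + k2).
0.000000: (1.100000, 0.640000)
  k1 = (0.640000, -3.168000)
  predictor → (1.311200, -0.405440)
  k2 = (-0.405440, -3.776256)
  → (1.138702, -0.505802)
0.330000: (1.138702, -0.505802)
  k1 = (-0.505802, -3.279463)
  predictor → (0.971788, -1.588025)
  k2 = (-1.588025, -2.798748)
  → (0.793221, -1.508707)
(p(0.66), q(0.66)) ≈ (0.7932, -1.5087)

0.7932, -1.5087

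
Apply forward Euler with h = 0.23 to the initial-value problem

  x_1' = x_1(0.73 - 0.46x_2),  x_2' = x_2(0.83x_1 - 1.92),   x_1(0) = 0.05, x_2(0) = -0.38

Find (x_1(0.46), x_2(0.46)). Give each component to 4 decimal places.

Euler on (x_1,x_2): x_1_{n+1} = x_1_n + h·x_1', x_2_{n+1} = x_2_n + h·x_2'.
0.000000: (0.050000, -0.380000); f=(0.045240, 0.713830) → (0.060405, -0.215819)
0.230000: (0.060405, -0.215819); f=(0.050093, 0.403552) → (0.071927, -0.123002)
(x_1(0.46), x_2(0.46)) ≈ (0.0719, -0.1230)

0.0719, -0.1230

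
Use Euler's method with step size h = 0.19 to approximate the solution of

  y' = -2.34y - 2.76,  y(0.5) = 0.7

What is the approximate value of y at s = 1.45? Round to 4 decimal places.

Euler: y_{n+1} = y_n + h·f(s_n, y_n).
s=0.500000, y=0.700000: f=-4.398000 → y ← 0.700000 + 0.19·(-4.398000) = -0.135620
s=0.690000, y=-0.135620: f=-2.442649 → y ← -0.135620 + 0.19·(-2.442649) = -0.599723
s=0.880000, y=-0.599723: f=-1.356647 → y ← -0.599723 + 0.19·(-1.356647) = -0.857486
s=1.070000, y=-0.857486: f=-0.753482 → y ← -0.857486 + 0.19·(-0.753482) = -1.000648
s=1.260000, y=-1.000648: f=-0.418484 → y ← -1.000648 + 0.19·(-0.418484) = -1.080160
y(1.45) ≈ -1.0802

-1.0802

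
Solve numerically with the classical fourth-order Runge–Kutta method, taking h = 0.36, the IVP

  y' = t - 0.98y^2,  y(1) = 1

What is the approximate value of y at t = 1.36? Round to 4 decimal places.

RK4: k1 = f(t_n, y_n); k2 = f(t_n + h/2, y_n + (h/2)·k1); k3 = f(t_n + h/2, y_n + (h/2)·k2); k4 = f(t_n + h, y_n + h·k3); y_{n+1} = y_n + (h/6)·(k1 + 2k2 + 2k3 + k4).
t=1.000000, y=1.000000:
  k1 = f(1.000000, 1.000000) = 0.020000
  k2 = f(1.180000, 1.003600) = 0.192931
  k3 = f(1.180000, 1.034728) = 0.130752
  k4 = f(1.360000, 1.047071) = 0.285570
  y ← 1.000000 + (0.36/6)·(k1 + 2k2 + 2k3 + k4) = 1.057176
y(1.36) ≈ 1.0572

1.0572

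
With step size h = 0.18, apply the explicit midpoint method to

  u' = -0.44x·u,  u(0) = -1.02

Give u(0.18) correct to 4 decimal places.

-1.0127

Midpoint: k1 = f(x_n, u_n); k2 = f(x_n + h/2, u_n + (h/2)·k1); u_{n+1} = u_n + h·k2.
x=0.000000, u=-1.020000:
  k1 = f(0.000000, -1.020000) = 0.000000
  k2 = f(0.090000, -1.020000) = 0.040392
  u ← -1.020000 + 0.18·0.040392 = -1.012729
u(0.18) ≈ -1.0127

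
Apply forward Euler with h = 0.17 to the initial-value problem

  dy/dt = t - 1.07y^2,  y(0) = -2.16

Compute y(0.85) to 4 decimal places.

-104.5824

Euler: y_{n+1} = y_n + h·f(t_n, y_n).
t=0.000000, y=-2.160000: f=-4.992192 → y ← -2.160000 + 0.17·(-4.992192) = -3.008673
t=0.170000, y=-3.008673: f=-9.515759 → y ← -3.008673 + 0.17·(-9.515759) = -4.626352
t=0.340000, y=-4.626352: f=-22.561349 → y ← -4.626352 + 0.17·(-22.561349) = -8.461781
t=0.510000, y=-8.461781: f=-76.103857 → y ← -8.461781 + 0.17·(-76.103857) = -21.399437
t=0.680000, y=-21.399437: f=-489.311402 → y ← -21.399437 + 0.17·(-489.311402) = -104.582375
y(0.85) ≈ -104.5824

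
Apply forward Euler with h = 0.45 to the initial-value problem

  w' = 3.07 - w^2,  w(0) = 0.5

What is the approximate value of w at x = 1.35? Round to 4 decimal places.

1.7578

Euler: w_{n+1} = w_n + h·f(x_n, w_n).
x=0.000000, w=0.500000: f=2.820000 → w ← 0.500000 + 0.45·2.820000 = 1.769000
x=0.450000, w=1.769000: f=-0.059361 → w ← 1.769000 + 0.45·(-0.059361) = 1.742288
x=0.900000, w=1.742288: f=0.034434 → w ← 1.742288 + 0.45·0.034434 = 1.757783
w(1.35) ≈ 1.7578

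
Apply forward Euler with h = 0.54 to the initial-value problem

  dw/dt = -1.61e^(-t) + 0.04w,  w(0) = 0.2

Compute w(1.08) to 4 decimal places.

-1.1861

Euler: w_{n+1} = w_n + h·f(t_n, w_n).
t=0.000000, w=0.200000: f=-1.602000 → w ← 0.200000 + 0.54·(-1.602000) = -0.665080
t=0.540000, w=-0.665080: f=-0.964828 → w ← -0.665080 + 0.54·(-0.964828) = -1.186087
w(1.08) ≈ -1.1861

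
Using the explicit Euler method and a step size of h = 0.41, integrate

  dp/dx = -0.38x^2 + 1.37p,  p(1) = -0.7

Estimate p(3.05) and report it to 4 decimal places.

Euler: p_{n+1} = p_n + h·f(x_n, p_n).
x=1.000000, p=-0.700000: f=-1.339000 → p ← -0.700000 + 0.41·(-1.339000) = -1.248990
x=1.410000, p=-1.248990: f=-2.466594 → p ← -1.248990 + 0.41·(-2.466594) = -2.260294
x=1.820000, p=-2.260294: f=-4.355314 → p ← -2.260294 + 0.41·(-4.355314) = -4.045973
x=2.230000, p=-4.045973: f=-7.432684 → p ← -4.045973 + 0.41·(-7.432684) = -7.093373
x=2.640000, p=-7.093373: f=-12.366369 → p ← -7.093373 + 0.41·(-12.366369) = -12.163584
p(3.05) ≈ -12.1636

-12.1636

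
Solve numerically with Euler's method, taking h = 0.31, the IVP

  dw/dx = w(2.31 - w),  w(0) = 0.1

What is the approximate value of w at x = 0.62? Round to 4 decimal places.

0.2804

Euler: w_{n+1} = w_n + h·f(x_n, w_n).
x=0.000000, w=0.100000: f=0.221000 → w ← 0.100000 + 0.31·0.221000 = 0.168510
x=0.310000, w=0.168510: f=0.360862 → w ← 0.168510 + 0.31·0.360862 = 0.280377
w(0.62) ≈ 0.2804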